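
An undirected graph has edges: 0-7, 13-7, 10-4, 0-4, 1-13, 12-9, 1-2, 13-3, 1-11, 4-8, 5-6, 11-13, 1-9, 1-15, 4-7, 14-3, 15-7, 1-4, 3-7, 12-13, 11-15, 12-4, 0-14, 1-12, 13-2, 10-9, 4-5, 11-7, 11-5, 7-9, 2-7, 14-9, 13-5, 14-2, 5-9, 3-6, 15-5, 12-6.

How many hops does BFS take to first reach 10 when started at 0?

2

Level 0: 0
Level 1: 4, 7, 14
Level 2: 1, 2, 3, 5, 8, 9, 10, 11, 12, 13, 15
Level 3: 6
10 first appears at level 2.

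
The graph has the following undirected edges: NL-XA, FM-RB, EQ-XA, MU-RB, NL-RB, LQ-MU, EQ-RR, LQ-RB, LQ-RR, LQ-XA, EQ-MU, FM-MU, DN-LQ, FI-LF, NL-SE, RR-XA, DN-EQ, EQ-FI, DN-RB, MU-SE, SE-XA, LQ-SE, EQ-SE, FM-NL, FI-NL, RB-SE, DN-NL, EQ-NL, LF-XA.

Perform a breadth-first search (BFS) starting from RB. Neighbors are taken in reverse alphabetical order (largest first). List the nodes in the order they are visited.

RB SE NL MU LQ FM DN XA EQ FI RR LF

Visit RB; enqueue SE, NL, MU, LQ, FM, DN → queue [SE, NL, MU, LQ, FM, DN]
Visit SE; enqueue XA, EQ → queue [NL, MU, LQ, FM, DN, XA, EQ]
Visit NL; enqueue FI → queue [MU, LQ, FM, DN, XA, EQ, FI]
Visit MU → queue [LQ, FM, DN, XA, EQ, FI]
Visit LQ; enqueue RR → queue [FM, DN, XA, EQ, FI, RR]
Visit FM → queue [DN, XA, EQ, FI, RR]
Visit DN → queue [XA, EQ, FI, RR]
Visit XA; enqueue LF → queue [EQ, FI, RR, LF]
Visit EQ → queue [FI, RR, LF]
Visit FI → queue [RR, LF]
Visit RR → queue [LF]
Visit LF → queue []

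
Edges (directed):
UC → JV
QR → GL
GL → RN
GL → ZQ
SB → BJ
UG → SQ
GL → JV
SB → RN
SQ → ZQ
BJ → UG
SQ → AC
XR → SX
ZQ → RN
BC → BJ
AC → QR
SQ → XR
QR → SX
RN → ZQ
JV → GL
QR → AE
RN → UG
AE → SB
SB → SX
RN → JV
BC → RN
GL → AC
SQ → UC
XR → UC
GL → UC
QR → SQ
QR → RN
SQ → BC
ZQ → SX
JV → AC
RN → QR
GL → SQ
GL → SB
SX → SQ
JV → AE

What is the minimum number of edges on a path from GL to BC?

Level 0: GL
Level 1: AC, JV, RN, SB, SQ, UC, ZQ
Level 2: AE, BC, BJ, QR, SX, UG, XR
BC first appears at level 2.

2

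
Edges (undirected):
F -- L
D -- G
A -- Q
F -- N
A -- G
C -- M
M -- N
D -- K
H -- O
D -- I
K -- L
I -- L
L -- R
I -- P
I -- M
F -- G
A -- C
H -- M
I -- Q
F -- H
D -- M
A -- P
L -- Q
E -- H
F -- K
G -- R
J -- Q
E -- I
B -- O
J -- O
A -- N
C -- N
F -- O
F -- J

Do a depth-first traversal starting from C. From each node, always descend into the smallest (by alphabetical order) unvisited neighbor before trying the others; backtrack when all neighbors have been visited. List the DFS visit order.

Visit C
C → A
A → G
G → D
D → I
I → E
E → H
H → F
F → J
J → O
O → B
J → Q
Q → L
L → K
L → R
F → N
N → M
I → P

C A G D I E H F J O B Q L K R N M P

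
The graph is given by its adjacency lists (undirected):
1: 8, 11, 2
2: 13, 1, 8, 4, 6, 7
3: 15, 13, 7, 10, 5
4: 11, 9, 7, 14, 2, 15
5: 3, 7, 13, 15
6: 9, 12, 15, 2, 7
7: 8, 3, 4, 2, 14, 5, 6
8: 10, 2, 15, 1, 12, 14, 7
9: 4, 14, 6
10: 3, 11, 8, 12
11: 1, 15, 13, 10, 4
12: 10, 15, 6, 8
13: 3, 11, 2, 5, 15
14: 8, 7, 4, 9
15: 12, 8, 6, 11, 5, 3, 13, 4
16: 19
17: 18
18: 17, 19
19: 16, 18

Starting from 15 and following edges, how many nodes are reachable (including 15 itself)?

15

BFS from 15 visits: 15, 12, 8, 6, 11, 5, 3, 13, 4, 10, 2, 1, 14, 7, 9
Reachable nodes: 15 of 19 total.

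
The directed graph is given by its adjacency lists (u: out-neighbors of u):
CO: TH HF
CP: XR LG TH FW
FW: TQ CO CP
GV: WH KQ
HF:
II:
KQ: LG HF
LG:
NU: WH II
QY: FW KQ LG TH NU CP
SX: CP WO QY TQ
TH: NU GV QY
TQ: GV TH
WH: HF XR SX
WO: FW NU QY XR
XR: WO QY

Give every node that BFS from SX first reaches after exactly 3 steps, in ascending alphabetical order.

Level 0: SX
Level 1: CP, QY, TQ, WO
Level 2: FW, GV, KQ, LG, NU, TH, XR
Level 3: CO, HF, II, WH

CO, HF, II, WH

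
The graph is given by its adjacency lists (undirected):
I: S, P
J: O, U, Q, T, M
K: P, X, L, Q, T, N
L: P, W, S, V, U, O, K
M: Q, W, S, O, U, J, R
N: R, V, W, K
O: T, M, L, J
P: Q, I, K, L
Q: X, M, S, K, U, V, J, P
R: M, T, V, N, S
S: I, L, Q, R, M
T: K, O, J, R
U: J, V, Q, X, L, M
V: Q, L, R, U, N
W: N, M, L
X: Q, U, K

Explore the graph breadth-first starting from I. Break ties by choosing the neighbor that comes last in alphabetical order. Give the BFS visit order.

I, S, P, R, Q, M, L, K, V, T, N, X, U, J, W, O

Visit I; enqueue S, P → queue [S, P]
Visit S; enqueue R, Q, M, L → queue [P, R, Q, M, L]
Visit P; enqueue K → queue [R, Q, M, L, K]
Visit R; enqueue V, T, N → queue [Q, M, L, K, V, T, N]
Visit Q; enqueue X, U, J → queue [M, L, K, V, T, N, X, U, J]
Visit M; enqueue W, O → queue [L, K, V, T, N, X, U, J, W, O]
Visit L → queue [K, V, T, N, X, U, J, W, O]
Visit K → queue [V, T, N, X, U, J, W, O]
Visit V → queue [T, N, X, U, J, W, O]
Visit T → queue [N, X, U, J, W, O]
Visit N → queue [X, U, J, W, O]
Visit X → queue [U, J, W, O]
Visit U → queue [J, W, O]
Visit J → queue [W, O]
Visit W → queue [O]
Visit O → queue []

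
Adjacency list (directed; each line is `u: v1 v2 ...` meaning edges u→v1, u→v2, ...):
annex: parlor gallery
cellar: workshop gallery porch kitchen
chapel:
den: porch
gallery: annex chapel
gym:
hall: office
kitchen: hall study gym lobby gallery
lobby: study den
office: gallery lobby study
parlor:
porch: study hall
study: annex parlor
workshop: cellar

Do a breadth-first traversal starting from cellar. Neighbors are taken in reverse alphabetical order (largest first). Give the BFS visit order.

Visit cellar; enqueue workshop, porch, kitchen, gallery → queue [workshop, porch, kitchen, gallery]
Visit workshop → queue [porch, kitchen, gallery]
Visit porch; enqueue study, hall → queue [kitchen, gallery, study, hall]
Visit kitchen; enqueue lobby, gym → queue [gallery, study, hall, lobby, gym]
Visit gallery; enqueue chapel, annex → queue [study, hall, lobby, gym, chapel, annex]
Visit study; enqueue parlor → queue [hall, lobby, gym, chapel, annex, parlor]
Visit hall; enqueue office → queue [lobby, gym, chapel, annex, parlor, office]
Visit lobby; enqueue den → queue [gym, chapel, annex, parlor, office, den]
Visit gym → queue [chapel, annex, parlor, office, den]
Visit chapel → queue [annex, parlor, office, den]
Visit annex → queue [parlor, office, den]
Visit parlor → queue [office, den]
Visit office → queue [den]
Visit den → queue []

cellar workshop porch kitchen gallery study hall lobby gym chapel annex parlor office den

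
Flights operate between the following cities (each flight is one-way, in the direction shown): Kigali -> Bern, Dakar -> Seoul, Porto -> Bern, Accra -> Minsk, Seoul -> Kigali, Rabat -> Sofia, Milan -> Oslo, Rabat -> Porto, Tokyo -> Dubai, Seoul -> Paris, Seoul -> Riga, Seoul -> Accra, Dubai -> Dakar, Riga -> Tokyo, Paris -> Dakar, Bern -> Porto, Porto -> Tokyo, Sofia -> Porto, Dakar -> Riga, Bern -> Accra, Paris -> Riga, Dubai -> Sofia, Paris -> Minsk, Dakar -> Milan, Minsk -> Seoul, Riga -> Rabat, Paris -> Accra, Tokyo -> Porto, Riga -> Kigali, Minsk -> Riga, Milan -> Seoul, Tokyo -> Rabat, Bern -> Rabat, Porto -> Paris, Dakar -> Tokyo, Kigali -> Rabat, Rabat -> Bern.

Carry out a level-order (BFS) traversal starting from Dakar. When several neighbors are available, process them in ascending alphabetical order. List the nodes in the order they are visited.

Dakar, Milan, Riga, Seoul, Tokyo, Oslo, Kigali, Rabat, Accra, Paris, Dubai, Porto, Bern, Sofia, Minsk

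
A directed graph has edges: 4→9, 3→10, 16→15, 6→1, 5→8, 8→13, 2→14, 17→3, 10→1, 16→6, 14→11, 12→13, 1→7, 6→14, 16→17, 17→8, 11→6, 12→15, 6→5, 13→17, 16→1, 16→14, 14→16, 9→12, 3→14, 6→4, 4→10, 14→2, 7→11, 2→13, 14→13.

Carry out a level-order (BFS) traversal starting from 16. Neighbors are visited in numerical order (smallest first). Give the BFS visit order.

16, 1, 6, 14, 15, 17, 7, 4, 5, 2, 11, 13, 3, 8, 9, 10, 12

Visit 16; enqueue 1, 6, 14, 15, 17 → queue [1, 6, 14, 15, 17]
Visit 1; enqueue 7 → queue [6, 14, 15, 17, 7]
Visit 6; enqueue 4, 5 → queue [14, 15, 17, 7, 4, 5]
Visit 14; enqueue 2, 11, 13 → queue [15, 17, 7, 4, 5, 2, 11, 13]
Visit 15 → queue [17, 7, 4, 5, 2, 11, 13]
Visit 17; enqueue 3, 8 → queue [7, 4, 5, 2, 11, 13, 3, 8]
Visit 7 → queue [4, 5, 2, 11, 13, 3, 8]
Visit 4; enqueue 9, 10 → queue [5, 2, 11, 13, 3, 8, 9, 10]
Visit 5 → queue [2, 11, 13, 3, 8, 9, 10]
Visit 2 → queue [11, 13, 3, 8, 9, 10]
Visit 11 → queue [13, 3, 8, 9, 10]
Visit 13 → queue [3, 8, 9, 10]
Visit 3 → queue [8, 9, 10]
Visit 8 → queue [9, 10]
Visit 9; enqueue 12 → queue [10, 12]
Visit 10 → queue [12]
Visit 12 → queue []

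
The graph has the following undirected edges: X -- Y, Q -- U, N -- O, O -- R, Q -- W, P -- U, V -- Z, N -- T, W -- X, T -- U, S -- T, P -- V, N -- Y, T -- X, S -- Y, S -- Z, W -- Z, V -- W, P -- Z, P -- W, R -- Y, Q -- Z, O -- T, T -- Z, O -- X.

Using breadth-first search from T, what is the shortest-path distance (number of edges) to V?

Level 0: T
Level 1: N, O, S, U, X, Z
Level 2: P, Q, R, V, W, Y
V first appears at level 2.

2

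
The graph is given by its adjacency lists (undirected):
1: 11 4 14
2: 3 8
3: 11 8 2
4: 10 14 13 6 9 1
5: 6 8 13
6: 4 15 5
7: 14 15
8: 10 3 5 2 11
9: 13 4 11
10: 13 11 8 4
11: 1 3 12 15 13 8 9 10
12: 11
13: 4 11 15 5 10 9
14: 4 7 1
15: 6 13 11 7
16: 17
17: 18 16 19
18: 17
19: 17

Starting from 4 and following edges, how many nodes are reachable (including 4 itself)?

15

BFS from 4 visits: 4, 1, 6, 9, 10, 13, 14, 11, 5, 15, 8, 7, 3, 12, 2
Reachable nodes: 15 of 19 total.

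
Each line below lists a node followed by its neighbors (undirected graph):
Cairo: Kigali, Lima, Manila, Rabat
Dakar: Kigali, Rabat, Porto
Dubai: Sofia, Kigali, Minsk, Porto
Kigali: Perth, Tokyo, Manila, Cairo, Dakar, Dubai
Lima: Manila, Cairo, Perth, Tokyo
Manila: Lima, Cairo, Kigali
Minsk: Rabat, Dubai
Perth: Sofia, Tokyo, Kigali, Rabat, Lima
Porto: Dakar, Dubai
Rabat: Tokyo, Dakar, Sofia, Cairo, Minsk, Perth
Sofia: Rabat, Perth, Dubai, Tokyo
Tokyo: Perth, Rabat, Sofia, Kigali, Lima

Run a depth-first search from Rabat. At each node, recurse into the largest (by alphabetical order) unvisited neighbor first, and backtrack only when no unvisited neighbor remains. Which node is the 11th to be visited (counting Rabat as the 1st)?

Minsk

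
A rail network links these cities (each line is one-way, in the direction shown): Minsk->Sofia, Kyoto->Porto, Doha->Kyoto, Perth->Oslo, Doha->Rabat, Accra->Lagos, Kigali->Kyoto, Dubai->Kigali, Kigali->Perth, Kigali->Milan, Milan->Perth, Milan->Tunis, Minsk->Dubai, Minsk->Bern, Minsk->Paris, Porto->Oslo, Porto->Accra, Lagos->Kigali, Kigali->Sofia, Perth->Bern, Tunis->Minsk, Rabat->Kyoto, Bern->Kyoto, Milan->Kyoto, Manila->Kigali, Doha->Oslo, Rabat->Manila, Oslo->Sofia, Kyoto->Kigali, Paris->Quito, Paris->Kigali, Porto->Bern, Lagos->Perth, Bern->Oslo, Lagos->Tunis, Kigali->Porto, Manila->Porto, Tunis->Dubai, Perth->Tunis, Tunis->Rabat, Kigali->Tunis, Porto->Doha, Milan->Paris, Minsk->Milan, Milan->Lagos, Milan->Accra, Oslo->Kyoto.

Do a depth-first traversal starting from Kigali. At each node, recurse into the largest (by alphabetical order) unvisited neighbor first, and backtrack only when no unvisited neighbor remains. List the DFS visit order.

Kigali, Tunis, Rabat, Manila, Porto, Oslo, Sofia, Kyoto, Doha, Bern, Accra, Lagos, Perth, Minsk, Paris, Quito, Milan, Dubai

Visit Kigali
Kigali → Tunis
Tunis → Rabat
Rabat → Manila
Manila → Porto
Porto → Oslo
Oslo → Sofia
Oslo → Kyoto
Porto → Doha
Porto → Bern
Porto → Accra
Accra → Lagos
Lagos → Perth
Tunis → Minsk
Minsk → Paris
Paris → Quito
Minsk → Milan
Minsk → Dubai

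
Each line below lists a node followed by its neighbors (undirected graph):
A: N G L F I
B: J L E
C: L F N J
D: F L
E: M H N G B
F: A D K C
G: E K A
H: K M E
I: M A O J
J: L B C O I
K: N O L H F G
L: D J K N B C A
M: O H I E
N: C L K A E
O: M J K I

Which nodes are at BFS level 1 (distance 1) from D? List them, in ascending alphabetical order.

F, L

Level 0: D
Level 1: F, L
Level 2: A, B, C, J, K, N
Level 3: E, G, H, I, O
Level 4: M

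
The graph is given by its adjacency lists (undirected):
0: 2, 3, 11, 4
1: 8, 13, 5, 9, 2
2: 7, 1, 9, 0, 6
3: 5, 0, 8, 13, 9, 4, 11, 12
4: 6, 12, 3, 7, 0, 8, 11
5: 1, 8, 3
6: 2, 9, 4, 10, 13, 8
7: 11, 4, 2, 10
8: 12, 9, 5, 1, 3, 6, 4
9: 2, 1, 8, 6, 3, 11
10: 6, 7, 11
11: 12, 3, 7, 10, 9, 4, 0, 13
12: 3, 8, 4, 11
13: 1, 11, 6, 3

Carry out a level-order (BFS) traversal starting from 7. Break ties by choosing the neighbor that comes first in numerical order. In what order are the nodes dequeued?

Visit 7; enqueue 2, 4, 10, 11 → queue [2, 4, 10, 11]
Visit 2; enqueue 0, 1, 6, 9 → queue [4, 10, 11, 0, 1, 6, 9]
Visit 4; enqueue 3, 8, 12 → queue [10, 11, 0, 1, 6, 9, 3, 8, 12]
Visit 10 → queue [11, 0, 1, 6, 9, 3, 8, 12]
Visit 11; enqueue 13 → queue [0, 1, 6, 9, 3, 8, 12, 13]
Visit 0 → queue [1, 6, 9, 3, 8, 12, 13]
Visit 1; enqueue 5 → queue [6, 9, 3, 8, 12, 13, 5]
Visit 6 → queue [9, 3, 8, 12, 13, 5]
Visit 9 → queue [3, 8, 12, 13, 5]
Visit 3 → queue [8, 12, 13, 5]
Visit 8 → queue [12, 13, 5]
Visit 12 → queue [13, 5]
Visit 13 → queue [5]
Visit 5 → queue []

7, 2, 4, 10, 11, 0, 1, 6, 9, 3, 8, 12, 13, 5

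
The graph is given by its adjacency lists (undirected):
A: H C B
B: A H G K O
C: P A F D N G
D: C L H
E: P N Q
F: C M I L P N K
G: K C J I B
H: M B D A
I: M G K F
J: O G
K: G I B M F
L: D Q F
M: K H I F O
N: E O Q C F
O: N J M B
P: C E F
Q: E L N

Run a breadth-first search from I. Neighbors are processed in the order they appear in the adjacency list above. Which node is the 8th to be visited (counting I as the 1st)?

C

Visit I; enqueue M, G, K, F → queue [M, G, K, F]
Visit M; enqueue H, O → queue [G, K, F, H, O]
Visit G; enqueue C, J, B → queue [K, F, H, O, C, J, B]
Visit K → queue [F, H, O, C, J, B]
Visit F; enqueue L, P, N → queue [H, O, C, J, B, L, P, N]
Visit H; enqueue D, A → queue [O, C, J, B, L, P, N, D, A]
Visit O → queue [C, J, B, L, P, N, D, A]
Visit C → queue [J, B, L, P, N, D, A]
Visit J → queue [B, L, P, N, D, A]
Visit B → queue [L, P, N, D, A]
Visit L; enqueue Q → queue [P, N, D, A, Q]
Visit P; enqueue E → queue [N, D, A, Q, E]
Visit N → queue [D, A, Q, E]
Visit D → queue [A, Q, E]
Visit A → queue [Q, E]
Visit Q → queue [E]
Visit E → queue []

Visit order: I, M, G, K, F, H, O, C, J, B, L, P, N, D, A, Q, E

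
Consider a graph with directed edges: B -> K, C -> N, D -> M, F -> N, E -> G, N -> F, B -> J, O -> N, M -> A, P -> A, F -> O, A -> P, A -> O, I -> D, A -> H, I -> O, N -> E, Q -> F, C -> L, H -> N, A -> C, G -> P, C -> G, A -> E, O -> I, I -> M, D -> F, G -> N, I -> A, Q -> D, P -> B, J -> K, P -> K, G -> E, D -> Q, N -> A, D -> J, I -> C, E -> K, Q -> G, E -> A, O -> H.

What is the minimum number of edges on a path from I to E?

Level 0: I
Level 1: A, C, D, M, O
Level 2: E, F, G, H, J, L, N, P, Q
Level 3: B, K
E first appears at level 2.

2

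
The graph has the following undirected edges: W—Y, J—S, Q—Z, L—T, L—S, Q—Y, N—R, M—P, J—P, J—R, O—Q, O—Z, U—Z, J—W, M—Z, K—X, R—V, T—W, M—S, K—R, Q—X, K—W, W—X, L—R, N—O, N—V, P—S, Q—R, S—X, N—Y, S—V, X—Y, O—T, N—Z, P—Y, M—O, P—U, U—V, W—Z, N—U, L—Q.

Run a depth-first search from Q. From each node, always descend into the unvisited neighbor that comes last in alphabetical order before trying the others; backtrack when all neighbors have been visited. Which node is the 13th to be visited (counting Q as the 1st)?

L

Visit Q
Q → Z
Z → W
W → Y
Y → X
X → S
S → V
V → U
U → P
P → M
M → O
O → T
T → L
L → R
R → N
R → K
R → J

Visit order: Q, Z, W, Y, X, S, V, U, P, M, O, T, L, R, N, K, J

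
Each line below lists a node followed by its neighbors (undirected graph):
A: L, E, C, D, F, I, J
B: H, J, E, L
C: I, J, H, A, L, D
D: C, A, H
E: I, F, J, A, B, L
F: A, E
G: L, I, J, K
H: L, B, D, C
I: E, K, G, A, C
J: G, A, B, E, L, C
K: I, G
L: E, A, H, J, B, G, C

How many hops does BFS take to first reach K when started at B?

3

Level 0: B
Level 1: E, H, J, L
Level 2: A, C, D, F, G, I
Level 3: K
K first appears at level 3.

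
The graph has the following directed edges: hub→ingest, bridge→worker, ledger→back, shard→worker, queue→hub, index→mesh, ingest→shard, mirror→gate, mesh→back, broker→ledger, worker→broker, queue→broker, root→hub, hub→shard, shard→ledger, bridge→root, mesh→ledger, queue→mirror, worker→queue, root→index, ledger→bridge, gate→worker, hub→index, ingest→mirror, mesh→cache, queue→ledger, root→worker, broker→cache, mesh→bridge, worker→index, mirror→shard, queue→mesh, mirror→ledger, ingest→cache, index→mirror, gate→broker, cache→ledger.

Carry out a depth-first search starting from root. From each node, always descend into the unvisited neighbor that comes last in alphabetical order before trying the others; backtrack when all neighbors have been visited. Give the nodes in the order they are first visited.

Visit root
root → worker
worker → queue
queue → mirror
mirror → shard
shard → ledger
ledger → bridge
ledger → back
mirror → gate
gate → broker
broker → cache
queue → mesh
queue → hub
hub → ingest
hub → index

root, worker, queue, mirror, shard, ledger, bridge, back, gate, broker, cache, mesh, hub, ingest, index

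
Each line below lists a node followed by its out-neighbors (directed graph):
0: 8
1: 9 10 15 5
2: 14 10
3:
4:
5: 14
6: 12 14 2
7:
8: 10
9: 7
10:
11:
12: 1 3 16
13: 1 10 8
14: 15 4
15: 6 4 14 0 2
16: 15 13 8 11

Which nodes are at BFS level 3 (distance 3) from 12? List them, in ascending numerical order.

Level 0: 12
Level 1: 1, 3, 16
Level 2: 5, 8, 9, 10, 11, 13, 15
Level 3: 0, 2, 4, 6, 7, 14

0, 2, 4, 6, 7, 14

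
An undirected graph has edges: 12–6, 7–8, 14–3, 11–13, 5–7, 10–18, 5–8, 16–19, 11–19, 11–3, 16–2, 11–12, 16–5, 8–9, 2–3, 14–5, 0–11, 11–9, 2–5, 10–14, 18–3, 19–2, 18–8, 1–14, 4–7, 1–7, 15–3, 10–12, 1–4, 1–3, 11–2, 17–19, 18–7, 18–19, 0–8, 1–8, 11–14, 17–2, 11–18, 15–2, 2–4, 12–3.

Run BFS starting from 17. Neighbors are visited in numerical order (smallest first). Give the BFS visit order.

Visit 17; enqueue 2, 19 → queue [2, 19]
Visit 2; enqueue 3, 4, 5, 11, 15, 16 → queue [19, 3, 4, 5, 11, 15, 16]
Visit 19; enqueue 18 → queue [3, 4, 5, 11, 15, 16, 18]
Visit 3; enqueue 1, 12, 14 → queue [4, 5, 11, 15, 16, 18, 1, 12, 14]
Visit 4; enqueue 7 → queue [5, 11, 15, 16, 18, 1, 12, 14, 7]
Visit 5; enqueue 8 → queue [11, 15, 16, 18, 1, 12, 14, 7, 8]
Visit 11; enqueue 0, 9, 13 → queue [15, 16, 18, 1, 12, 14, 7, 8, 0, 9, 13]
Visit 15 → queue [16, 18, 1, 12, 14, 7, 8, 0, 9, 13]
Visit 16 → queue [18, 1, 12, 14, 7, 8, 0, 9, 13]
Visit 18; enqueue 10 → queue [1, 12, 14, 7, 8, 0, 9, 13, 10]
Visit 1 → queue [12, 14, 7, 8, 0, 9, 13, 10]
Visit 12; enqueue 6 → queue [14, 7, 8, 0, 9, 13, 10, 6]
Visit 14 → queue [7, 8, 0, 9, 13, 10, 6]
Visit 7 → queue [8, 0, 9, 13, 10, 6]
Visit 8 → queue [0, 9, 13, 10, 6]
Visit 0 → queue [9, 13, 10, 6]
Visit 9 → queue [13, 10, 6]
Visit 13 → queue [10, 6]
Visit 10 → queue [6]
Visit 6 → queue []

17 -> 2 -> 19 -> 3 -> 4 -> 5 -> 11 -> 15 -> 16 -> 18 -> 1 -> 12 -> 14 -> 7 -> 8 -> 0 -> 9 -> 13 -> 10 -> 6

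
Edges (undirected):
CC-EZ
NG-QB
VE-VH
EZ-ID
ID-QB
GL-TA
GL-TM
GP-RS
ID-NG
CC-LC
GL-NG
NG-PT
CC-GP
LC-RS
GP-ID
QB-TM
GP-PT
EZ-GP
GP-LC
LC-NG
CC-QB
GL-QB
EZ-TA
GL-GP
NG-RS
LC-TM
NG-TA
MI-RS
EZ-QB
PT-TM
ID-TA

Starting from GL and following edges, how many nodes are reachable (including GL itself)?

13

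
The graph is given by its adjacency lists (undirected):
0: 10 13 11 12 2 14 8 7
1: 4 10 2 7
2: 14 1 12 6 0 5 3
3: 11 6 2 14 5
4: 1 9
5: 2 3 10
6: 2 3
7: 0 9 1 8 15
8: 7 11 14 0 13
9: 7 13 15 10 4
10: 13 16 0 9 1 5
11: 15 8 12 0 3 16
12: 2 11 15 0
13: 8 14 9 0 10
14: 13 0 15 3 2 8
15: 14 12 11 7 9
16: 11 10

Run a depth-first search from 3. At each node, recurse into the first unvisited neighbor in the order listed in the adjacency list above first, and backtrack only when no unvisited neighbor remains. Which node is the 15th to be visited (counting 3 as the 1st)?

12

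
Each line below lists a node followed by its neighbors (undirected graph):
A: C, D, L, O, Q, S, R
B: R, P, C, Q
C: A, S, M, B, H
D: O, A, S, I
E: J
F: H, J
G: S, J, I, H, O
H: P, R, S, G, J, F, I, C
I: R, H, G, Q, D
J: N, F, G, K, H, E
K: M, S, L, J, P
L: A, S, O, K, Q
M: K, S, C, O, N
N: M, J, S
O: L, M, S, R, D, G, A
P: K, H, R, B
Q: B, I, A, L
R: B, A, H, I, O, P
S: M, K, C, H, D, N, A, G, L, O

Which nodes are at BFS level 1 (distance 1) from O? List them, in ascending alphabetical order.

A, D, G, L, M, R, S

Level 0: O
Level 1: A, D, G, L, M, R, S
Level 2: B, C, H, I, J, K, N, P, Q
Level 3: E, F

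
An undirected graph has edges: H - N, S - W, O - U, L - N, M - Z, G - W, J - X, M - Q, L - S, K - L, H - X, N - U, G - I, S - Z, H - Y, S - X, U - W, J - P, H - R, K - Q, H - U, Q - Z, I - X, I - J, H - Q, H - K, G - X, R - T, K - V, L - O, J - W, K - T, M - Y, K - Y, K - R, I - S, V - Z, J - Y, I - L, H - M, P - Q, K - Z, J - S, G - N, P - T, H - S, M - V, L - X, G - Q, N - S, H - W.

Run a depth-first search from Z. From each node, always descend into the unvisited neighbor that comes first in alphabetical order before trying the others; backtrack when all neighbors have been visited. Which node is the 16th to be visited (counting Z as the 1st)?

Visit Z
Z → K
K → H
H → M
M → Q
Q → G
G → I
I → J
J → P
P → T
T → R
J → S
S → L
L → N
N → U
U → O
U → W
L → X
J → Y
M → V

Visit order: Z, K, H, M, Q, G, I, J, P, T, R, S, L, N, U, O, W, X, Y, V

O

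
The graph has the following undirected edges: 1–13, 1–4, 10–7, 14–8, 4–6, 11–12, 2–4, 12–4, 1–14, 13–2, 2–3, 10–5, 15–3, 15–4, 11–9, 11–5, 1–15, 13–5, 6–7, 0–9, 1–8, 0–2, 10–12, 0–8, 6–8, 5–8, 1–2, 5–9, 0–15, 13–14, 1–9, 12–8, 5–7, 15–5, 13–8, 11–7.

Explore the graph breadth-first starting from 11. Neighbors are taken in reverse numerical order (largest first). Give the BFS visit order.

11 -> 12 -> 9 -> 7 -> 5 -> 10 -> 8 -> 4 -> 1 -> 0 -> 6 -> 15 -> 13 -> 14 -> 2 -> 3

Visit 11; enqueue 12, 9, 7, 5 → queue [12, 9, 7, 5]
Visit 12; enqueue 10, 8, 4 → queue [9, 7, 5, 10, 8, 4]
Visit 9; enqueue 1, 0 → queue [7, 5, 10, 8, 4, 1, 0]
Visit 7; enqueue 6 → queue [5, 10, 8, 4, 1, 0, 6]
Visit 5; enqueue 15, 13 → queue [10, 8, 4, 1, 0, 6, 15, 13]
Visit 10 → queue [8, 4, 1, 0, 6, 15, 13]
Visit 8; enqueue 14 → queue [4, 1, 0, 6, 15, 13, 14]
Visit 4; enqueue 2 → queue [1, 0, 6, 15, 13, 14, 2]
Visit 1 → queue [0, 6, 15, 13, 14, 2]
Visit 0 → queue [6, 15, 13, 14, 2]
Visit 6 → queue [15, 13, 14, 2]
Visit 15; enqueue 3 → queue [13, 14, 2, 3]
Visit 13 → queue [14, 2, 3]
Visit 14 → queue [2, 3]
Visit 2 → queue [3]
Visit 3 → queue []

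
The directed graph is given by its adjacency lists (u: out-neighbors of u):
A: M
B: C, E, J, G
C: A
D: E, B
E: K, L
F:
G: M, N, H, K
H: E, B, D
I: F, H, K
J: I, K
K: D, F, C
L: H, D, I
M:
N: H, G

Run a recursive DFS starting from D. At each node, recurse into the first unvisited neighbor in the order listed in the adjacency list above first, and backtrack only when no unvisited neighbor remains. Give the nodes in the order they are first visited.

Visit D
D → E
E → K
K → F
K → C
C → A
A → M
E → L
L → H
H → B
B → J
J → I
B → G
G → N

D, E, K, F, C, A, M, L, H, B, J, I, G, N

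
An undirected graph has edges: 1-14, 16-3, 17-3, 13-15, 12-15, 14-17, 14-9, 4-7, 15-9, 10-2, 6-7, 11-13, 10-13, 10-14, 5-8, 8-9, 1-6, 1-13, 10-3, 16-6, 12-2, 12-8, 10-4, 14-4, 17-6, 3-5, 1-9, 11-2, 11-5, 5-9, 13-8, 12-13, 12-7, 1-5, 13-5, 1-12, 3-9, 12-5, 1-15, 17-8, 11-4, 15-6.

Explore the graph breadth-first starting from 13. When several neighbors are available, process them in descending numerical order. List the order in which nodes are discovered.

Visit 13; enqueue 15, 12, 11, 10, 8, 5, 1 → queue [15, 12, 11, 10, 8, 5, 1]
Visit 15; enqueue 9, 6 → queue [12, 11, 10, 8, 5, 1, 9, 6]
Visit 12; enqueue 7, 2 → queue [11, 10, 8, 5, 1, 9, 6, 7, 2]
Visit 11; enqueue 4 → queue [10, 8, 5, 1, 9, 6, 7, 2, 4]
Visit 10; enqueue 14, 3 → queue [8, 5, 1, 9, 6, 7, 2, 4, 14, 3]
Visit 8; enqueue 17 → queue [5, 1, 9, 6, 7, 2, 4, 14, 3, 17]
Visit 5 → queue [1, 9, 6, 7, 2, 4, 14, 3, 17]
Visit 1 → queue [9, 6, 7, 2, 4, 14, 3, 17]
Visit 9 → queue [6, 7, 2, 4, 14, 3, 17]
Visit 6; enqueue 16 → queue [7, 2, 4, 14, 3, 17, 16]
Visit 7 → queue [2, 4, 14, 3, 17, 16]
Visit 2 → queue [4, 14, 3, 17, 16]
Visit 4 → queue [14, 3, 17, 16]
Visit 14 → queue [3, 17, 16]
Visit 3 → queue [17, 16]
Visit 17 → queue [16]
Visit 16 → queue []

13 -> 15 -> 12 -> 11 -> 10 -> 8 -> 5 -> 1 -> 9 -> 6 -> 7 -> 2 -> 4 -> 14 -> 3 -> 17 -> 16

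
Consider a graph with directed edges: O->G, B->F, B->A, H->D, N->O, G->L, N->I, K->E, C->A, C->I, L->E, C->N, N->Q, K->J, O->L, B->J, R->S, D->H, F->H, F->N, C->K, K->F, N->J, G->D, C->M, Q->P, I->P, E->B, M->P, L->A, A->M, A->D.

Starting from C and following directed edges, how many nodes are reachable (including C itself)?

BFS from C visits: C, A, I, K, M, N, D, P, E, F, J, O, Q, H, B, G, L
Reachable nodes: 17 of 19 total.

17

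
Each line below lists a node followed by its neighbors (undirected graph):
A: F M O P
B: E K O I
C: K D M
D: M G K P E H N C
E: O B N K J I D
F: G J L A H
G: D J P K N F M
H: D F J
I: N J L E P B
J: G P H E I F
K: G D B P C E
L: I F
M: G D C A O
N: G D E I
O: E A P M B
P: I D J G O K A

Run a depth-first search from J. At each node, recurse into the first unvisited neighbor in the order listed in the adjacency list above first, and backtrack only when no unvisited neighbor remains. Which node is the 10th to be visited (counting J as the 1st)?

A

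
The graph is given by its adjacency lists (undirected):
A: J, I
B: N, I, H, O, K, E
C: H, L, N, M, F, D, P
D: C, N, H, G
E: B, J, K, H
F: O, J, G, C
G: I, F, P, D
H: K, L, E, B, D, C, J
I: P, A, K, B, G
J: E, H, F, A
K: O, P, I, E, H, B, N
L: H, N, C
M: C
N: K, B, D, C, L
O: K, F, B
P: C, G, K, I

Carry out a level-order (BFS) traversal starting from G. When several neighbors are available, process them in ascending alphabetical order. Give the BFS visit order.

Visit G; enqueue D, F, I, P → queue [D, F, I, P]
Visit D; enqueue C, H, N → queue [F, I, P, C, H, N]
Visit F; enqueue J, O → queue [I, P, C, H, N, J, O]
Visit I; enqueue A, B, K → queue [P, C, H, N, J, O, A, B, K]
Visit P → queue [C, H, N, J, O, A, B, K]
Visit C; enqueue L, M → queue [H, N, J, O, A, B, K, L, M]
Visit H; enqueue E → queue [N, J, O, A, B, K, L, M, E]
Visit N → queue [J, O, A, B, K, L, M, E]
Visit J → queue [O, A, B, K, L, M, E]
Visit O → queue [A, B, K, L, M, E]
Visit A → queue [B, K, L, M, E]
Visit B → queue [K, L, M, E]
Visit K → queue [L, M, E]
Visit L → queue [M, E]
Visit M → queue [E]
Visit E → queue []

G D F I P C H N J O A B K L M E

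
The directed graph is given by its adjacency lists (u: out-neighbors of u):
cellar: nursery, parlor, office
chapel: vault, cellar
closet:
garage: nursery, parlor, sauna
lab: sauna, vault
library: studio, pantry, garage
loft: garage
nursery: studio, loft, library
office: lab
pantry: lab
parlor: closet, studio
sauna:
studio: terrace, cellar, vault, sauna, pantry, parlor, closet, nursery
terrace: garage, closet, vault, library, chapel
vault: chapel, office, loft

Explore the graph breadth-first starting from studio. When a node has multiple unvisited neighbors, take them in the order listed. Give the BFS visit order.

studio, terrace, cellar, vault, sauna, pantry, parlor, closet, nursery, garage, library, chapel, office, loft, lab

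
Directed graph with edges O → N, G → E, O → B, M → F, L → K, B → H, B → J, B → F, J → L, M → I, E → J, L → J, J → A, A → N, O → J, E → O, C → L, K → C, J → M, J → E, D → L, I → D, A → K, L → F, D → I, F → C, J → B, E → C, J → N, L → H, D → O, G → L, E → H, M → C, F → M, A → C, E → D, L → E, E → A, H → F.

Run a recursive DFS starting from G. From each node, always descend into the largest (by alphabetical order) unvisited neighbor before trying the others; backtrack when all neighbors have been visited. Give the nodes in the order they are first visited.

G, L, K, C, J, N, M, I, D, O, B, H, F, E, A

Visit G
G → L
L → K
K → C
L → J
J → N
J → M
M → I
I → D
D → O
O → B
B → H
H → F
J → E
E → A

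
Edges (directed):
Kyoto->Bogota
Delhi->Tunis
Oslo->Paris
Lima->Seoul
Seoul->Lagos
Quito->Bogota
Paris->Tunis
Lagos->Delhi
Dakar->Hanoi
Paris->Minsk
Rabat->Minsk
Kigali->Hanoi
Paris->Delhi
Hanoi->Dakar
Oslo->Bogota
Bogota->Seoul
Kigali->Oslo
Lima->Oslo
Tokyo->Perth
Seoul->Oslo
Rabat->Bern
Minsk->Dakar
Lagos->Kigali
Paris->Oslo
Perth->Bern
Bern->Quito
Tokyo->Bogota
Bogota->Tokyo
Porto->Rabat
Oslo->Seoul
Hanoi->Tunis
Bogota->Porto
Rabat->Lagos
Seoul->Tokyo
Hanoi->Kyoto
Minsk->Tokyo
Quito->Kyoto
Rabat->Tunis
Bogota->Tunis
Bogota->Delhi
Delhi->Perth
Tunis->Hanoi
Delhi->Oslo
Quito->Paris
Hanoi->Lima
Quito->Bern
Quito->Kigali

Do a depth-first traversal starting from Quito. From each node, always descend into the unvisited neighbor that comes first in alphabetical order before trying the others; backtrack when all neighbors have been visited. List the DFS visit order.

Visit Quito
Quito → Bern
Quito → Bogota
Bogota → Delhi
Delhi → Oslo
Oslo → Paris
Paris → Minsk
Minsk → Dakar
Dakar → Hanoi
Hanoi → Kyoto
Hanoi → Lima
Lima → Seoul
Seoul → Lagos
Lagos → Kigali
Seoul → Tokyo
Tokyo → Perth
Hanoi → Tunis
Bogota → Porto
Porto → Rabat

Quito, Bern, Bogota, Delhi, Oslo, Paris, Minsk, Dakar, Hanoi, Kyoto, Lima, Seoul, Lagos, Kigali, Tokyo, Perth, Tunis, Porto, Rabat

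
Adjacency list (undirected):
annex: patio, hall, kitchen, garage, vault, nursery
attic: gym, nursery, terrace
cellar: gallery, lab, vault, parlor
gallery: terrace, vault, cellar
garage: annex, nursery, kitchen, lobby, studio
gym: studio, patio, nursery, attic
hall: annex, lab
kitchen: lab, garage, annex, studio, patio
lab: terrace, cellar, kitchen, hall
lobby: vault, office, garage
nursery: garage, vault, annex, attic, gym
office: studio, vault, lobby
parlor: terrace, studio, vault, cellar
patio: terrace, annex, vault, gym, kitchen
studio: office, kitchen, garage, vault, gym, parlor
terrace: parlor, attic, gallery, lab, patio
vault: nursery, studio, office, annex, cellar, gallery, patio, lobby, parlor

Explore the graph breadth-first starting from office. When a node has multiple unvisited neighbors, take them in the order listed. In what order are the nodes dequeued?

Visit office; enqueue studio, vault, lobby → queue [studio, vault, lobby]
Visit studio; enqueue kitchen, garage, gym, parlor → queue [vault, lobby, kitchen, garage, gym, parlor]
Visit vault; enqueue nursery, annex, cellar, gallery, patio → queue [lobby, kitchen, garage, gym, parlor, nursery, annex, cellar, gallery, patio]
Visit lobby → queue [kitchen, garage, gym, parlor, nursery, annex, cellar, gallery, patio]
Visit kitchen; enqueue lab → queue [garage, gym, parlor, nursery, annex, cellar, gallery, patio, lab]
Visit garage → queue [gym, parlor, nursery, annex, cellar, gallery, patio, lab]
Visit gym; enqueue attic → queue [parlor, nursery, annex, cellar, gallery, patio, lab, attic]
Visit parlor; enqueue terrace → queue [nursery, annex, cellar, gallery, patio, lab, attic, terrace]
Visit nursery → queue [annex, cellar, gallery, patio, lab, attic, terrace]
Visit annex; enqueue hall → queue [cellar, gallery, patio, lab, attic, terrace, hall]
Visit cellar → queue [gallery, patio, lab, attic, terrace, hall]
Visit gallery → queue [patio, lab, attic, terrace, hall]
Visit patio → queue [lab, attic, terrace, hall]
Visit lab → queue [attic, terrace, hall]
Visit attic → queue [terrace, hall]
Visit terrace → queue [hall]
Visit hall → queue []

office studio vault lobby kitchen garage gym parlor nursery annex cellar gallery patio lab attic terrace hall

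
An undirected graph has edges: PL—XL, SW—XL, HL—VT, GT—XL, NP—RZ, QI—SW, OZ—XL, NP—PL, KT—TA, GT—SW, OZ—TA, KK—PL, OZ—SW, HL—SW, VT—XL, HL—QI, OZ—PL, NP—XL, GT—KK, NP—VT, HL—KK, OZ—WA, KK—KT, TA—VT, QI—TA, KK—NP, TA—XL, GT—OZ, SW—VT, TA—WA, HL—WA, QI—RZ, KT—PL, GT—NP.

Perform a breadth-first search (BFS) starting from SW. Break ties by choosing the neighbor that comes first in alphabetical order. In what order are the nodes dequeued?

SW, GT, HL, OZ, QI, VT, XL, KK, NP, WA, PL, TA, RZ, KT

Visit SW; enqueue GT, HL, OZ, QI, VT, XL → queue [GT, HL, OZ, QI, VT, XL]
Visit GT; enqueue KK, NP → queue [HL, OZ, QI, VT, XL, KK, NP]
Visit HL; enqueue WA → queue [OZ, QI, VT, XL, KK, NP, WA]
Visit OZ; enqueue PL, TA → queue [QI, VT, XL, KK, NP, WA, PL, TA]
Visit QI; enqueue RZ → queue [VT, XL, KK, NP, WA, PL, TA, RZ]
Visit VT → queue [XL, KK, NP, WA, PL, TA, RZ]
Visit XL → queue [KK, NP, WA, PL, TA, RZ]
Visit KK; enqueue KT → queue [NP, WA, PL, TA, RZ, KT]
Visit NP → queue [WA, PL, TA, RZ, KT]
Visit WA → queue [PL, TA, RZ, KT]
Visit PL → queue [TA, RZ, KT]
Visit TA → queue [RZ, KT]
Visit RZ → queue [KT]
Visit KT → queue []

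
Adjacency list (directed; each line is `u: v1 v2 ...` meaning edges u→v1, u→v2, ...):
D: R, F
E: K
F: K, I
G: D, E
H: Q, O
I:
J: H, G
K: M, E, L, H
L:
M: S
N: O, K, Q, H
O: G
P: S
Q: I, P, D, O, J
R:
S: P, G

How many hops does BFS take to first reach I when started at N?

2

Level 0: N
Level 1: H, K, O, Q
Level 2: D, E, G, I, J, L, M, P
Level 3: F, R, S
I first appears at level 2.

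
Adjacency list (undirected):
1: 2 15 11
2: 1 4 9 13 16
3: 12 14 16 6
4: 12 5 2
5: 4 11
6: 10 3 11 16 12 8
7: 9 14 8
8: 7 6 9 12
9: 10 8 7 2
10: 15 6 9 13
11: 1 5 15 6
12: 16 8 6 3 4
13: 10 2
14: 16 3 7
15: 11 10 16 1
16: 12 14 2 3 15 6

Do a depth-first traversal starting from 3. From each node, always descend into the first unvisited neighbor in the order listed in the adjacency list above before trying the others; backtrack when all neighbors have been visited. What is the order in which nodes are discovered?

Visit 3
3 → 12
12 → 16
16 → 14
14 → 7
7 → 9
9 → 10
10 → 15
15 → 11
11 → 1
1 → 2
2 → 4
4 → 5
2 → 13
11 → 6
6 → 8

3 12 16 14 7 9 10 15 11 1 2 4 5 13 6 8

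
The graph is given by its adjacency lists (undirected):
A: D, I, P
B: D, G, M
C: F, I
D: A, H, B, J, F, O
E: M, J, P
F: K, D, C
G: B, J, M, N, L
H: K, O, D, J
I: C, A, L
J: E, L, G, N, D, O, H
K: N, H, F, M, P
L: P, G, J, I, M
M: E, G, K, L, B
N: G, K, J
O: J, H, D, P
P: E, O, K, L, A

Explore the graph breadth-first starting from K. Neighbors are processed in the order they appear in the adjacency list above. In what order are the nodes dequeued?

K, N, H, F, M, P, G, J, O, D, C, E, L, B, A, I

Visit K; enqueue N, H, F, M, P → queue [N, H, F, M, P]
Visit N; enqueue G, J → queue [H, F, M, P, G, J]
Visit H; enqueue O, D → queue [F, M, P, G, J, O, D]
Visit F; enqueue C → queue [M, P, G, J, O, D, C]
Visit M; enqueue E, L, B → queue [P, G, J, O, D, C, E, L, B]
Visit P; enqueue A → queue [G, J, O, D, C, E, L, B, A]
Visit G → queue [J, O, D, C, E, L, B, A]
Visit J → queue [O, D, C, E, L, B, A]
Visit O → queue [D, C, E, L, B, A]
Visit D → queue [C, E, L, B, A]
Visit C; enqueue I → queue [E, L, B, A, I]
Visit E → queue [L, B, A, I]
Visit L → queue [B, A, I]
Visit B → queue [A, I]
Visit A → queue [I]
Visit I → queue []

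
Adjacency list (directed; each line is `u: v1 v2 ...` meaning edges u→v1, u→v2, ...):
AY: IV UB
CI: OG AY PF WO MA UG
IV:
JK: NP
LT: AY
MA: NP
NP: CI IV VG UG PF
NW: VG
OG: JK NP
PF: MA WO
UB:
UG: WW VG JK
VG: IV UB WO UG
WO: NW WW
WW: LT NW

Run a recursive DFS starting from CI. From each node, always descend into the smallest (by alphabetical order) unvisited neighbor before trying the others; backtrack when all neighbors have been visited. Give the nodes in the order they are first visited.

CI AY IV UB MA NP PF WO NW VG UG JK WW LT OG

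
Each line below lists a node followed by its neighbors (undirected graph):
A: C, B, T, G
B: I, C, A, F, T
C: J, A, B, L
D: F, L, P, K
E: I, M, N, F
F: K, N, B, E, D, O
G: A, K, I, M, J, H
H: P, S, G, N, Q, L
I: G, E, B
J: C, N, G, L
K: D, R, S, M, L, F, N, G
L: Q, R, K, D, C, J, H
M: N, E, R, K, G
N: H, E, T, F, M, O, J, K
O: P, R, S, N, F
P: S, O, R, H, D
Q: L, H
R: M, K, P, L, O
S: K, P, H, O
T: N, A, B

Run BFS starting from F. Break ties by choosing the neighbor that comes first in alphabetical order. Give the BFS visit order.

F B D E K N O A C I T L P M G R S H J Q

Visit F; enqueue B, D, E, K, N, O → queue [B, D, E, K, N, O]
Visit B; enqueue A, C, I, T → queue [D, E, K, N, O, A, C, I, T]
Visit D; enqueue L, P → queue [E, K, N, O, A, C, I, T, L, P]
Visit E; enqueue M → queue [K, N, O, A, C, I, T, L, P, M]
Visit K; enqueue G, R, S → queue [N, O, A, C, I, T, L, P, M, G, R, S]
Visit N; enqueue H, J → queue [O, A, C, I, T, L, P, M, G, R, S, H, J]
Visit O → queue [A, C, I, T, L, P, M, G, R, S, H, J]
Visit A → queue [C, I, T, L, P, M, G, R, S, H, J]
Visit C → queue [I, T, L, P, M, G, R, S, H, J]
Visit I → queue [T, L, P, M, G, R, S, H, J]
Visit T → queue [L, P, M, G, R, S, H, J]
Visit L; enqueue Q → queue [P, M, G, R, S, H, J, Q]
Visit P → queue [M, G, R, S, H, J, Q]
Visit M → queue [G, R, S, H, J, Q]
Visit G → queue [R, S, H, J, Q]
Visit R → queue [S, H, J, Q]
Visit S → queue [H, J, Q]
Visit H → queue [J, Q]
Visit J → queue [Q]
Visit Q → queue []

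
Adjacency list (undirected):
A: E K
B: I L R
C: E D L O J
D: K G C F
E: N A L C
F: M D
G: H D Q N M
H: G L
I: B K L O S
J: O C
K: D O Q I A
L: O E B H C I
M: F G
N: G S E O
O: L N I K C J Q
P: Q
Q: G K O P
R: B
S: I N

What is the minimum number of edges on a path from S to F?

4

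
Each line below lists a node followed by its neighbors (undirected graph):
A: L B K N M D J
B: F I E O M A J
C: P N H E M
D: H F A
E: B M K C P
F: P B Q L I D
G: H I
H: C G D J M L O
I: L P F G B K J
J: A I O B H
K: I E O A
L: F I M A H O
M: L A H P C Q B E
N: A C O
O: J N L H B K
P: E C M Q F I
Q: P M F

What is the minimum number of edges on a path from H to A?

2

Level 0: H
Level 1: C, D, G, J, L, M, O
Level 2: A, B, E, F, I, K, N, P, Q
A first appears at level 2.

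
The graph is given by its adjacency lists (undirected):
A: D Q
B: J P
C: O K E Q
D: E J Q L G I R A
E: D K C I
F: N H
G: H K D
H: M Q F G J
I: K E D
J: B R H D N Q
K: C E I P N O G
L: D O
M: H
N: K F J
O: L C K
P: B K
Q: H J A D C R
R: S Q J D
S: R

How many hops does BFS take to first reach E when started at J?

Level 0: J
Level 1: B, D, H, N, Q, R
Level 2: A, C, E, F, G, I, K, L, M, P, S
Level 3: O
E first appears at level 2.

2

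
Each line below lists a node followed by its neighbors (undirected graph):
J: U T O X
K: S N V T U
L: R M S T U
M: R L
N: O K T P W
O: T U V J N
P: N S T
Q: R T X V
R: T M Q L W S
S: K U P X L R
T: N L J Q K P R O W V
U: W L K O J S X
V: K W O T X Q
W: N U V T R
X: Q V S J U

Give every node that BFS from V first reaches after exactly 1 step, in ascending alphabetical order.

Level 0: V
Level 1: K, O, Q, T, W, X
Level 2: J, L, N, P, R, S, U
Level 3: M

K, O, Q, T, W, X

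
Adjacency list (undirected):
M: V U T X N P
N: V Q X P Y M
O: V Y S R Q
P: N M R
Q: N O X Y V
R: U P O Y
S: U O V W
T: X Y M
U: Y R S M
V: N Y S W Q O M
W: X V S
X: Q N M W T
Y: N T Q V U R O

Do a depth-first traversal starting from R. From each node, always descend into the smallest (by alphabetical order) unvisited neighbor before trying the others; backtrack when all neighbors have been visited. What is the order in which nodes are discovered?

R → O → Q → N → M → P → T → X → W → S → U → Y → V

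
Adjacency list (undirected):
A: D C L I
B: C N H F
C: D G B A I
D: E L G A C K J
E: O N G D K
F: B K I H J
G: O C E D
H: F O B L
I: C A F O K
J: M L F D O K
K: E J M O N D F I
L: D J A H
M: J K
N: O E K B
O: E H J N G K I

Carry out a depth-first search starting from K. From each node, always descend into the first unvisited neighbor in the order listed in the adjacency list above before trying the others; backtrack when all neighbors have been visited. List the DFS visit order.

K -> E -> O -> H -> F -> B -> C -> D -> L -> J -> M -> A -> I -> G -> N

Visit K
K → E
E → O
O → H
H → F
F → B
B → C
C → D
D → L
L → J
J → M
L → A
A → I
D → G
B → N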